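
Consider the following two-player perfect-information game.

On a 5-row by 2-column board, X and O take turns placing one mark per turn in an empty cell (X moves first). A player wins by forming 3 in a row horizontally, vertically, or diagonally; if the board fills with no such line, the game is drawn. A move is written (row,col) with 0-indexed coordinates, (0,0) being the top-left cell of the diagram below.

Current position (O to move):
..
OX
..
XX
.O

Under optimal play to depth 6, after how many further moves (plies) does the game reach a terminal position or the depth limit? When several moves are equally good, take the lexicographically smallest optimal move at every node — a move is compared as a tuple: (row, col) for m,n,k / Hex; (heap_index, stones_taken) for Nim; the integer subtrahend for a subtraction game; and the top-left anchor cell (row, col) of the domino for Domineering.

PV length from [../OX/../XX/.O]: 5 plies

p1 O@[../OX/../XX/.O]: (0,0)[O./OX/../XX/.O]-1 (0,1)[.O/OX/../XX/.O]-1 (2,0)[../OX/O./XX/.O]-1 (2,1)[../OX/.O/XX/.O]+0* (4,0)[../OX/../XX/OO]-1
p2 X@[../OX/.O/XX/.O]: (0,0)[X./OX/.O/XX/.O]+0* (0,1)[.X/OX/.O/XX/.O]+0 (2,0)[../OX/XO/XX/.O]+0 (4,0)[../OX/.O/XX/XO]+0
p3 O@[X./OX/.O/XX/.O]: (0,1)[XO/OX/.O/XX/.O]+0* (2,0)[X./OX/OO/XX/.O]+0 (4,0)[X./OX/.O/XX/OO]+0
p4 X@[XO/OX/.O/XX/.O]: (2,0)[XO/OX/XO/XX/.O]+0* (4,0)[XO/OX/.O/XX/XO]+0
p5 O@[XO/OX/XO/XX/.O]: (4,0)[XO/OX/XO/XX/OO]+0*
p6 X@[XO/OX/XO/XX/OO] terminal +0; root [../OX/../XX/.O] d6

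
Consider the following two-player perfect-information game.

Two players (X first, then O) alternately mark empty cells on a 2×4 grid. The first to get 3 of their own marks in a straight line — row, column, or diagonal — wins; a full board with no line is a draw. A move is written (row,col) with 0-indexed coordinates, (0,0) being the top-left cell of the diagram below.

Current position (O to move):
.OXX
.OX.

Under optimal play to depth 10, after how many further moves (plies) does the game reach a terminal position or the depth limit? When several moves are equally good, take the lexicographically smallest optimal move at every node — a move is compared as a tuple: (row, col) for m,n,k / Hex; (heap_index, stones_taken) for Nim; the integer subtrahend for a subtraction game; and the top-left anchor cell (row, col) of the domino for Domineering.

[.OXX/.OX.] O move#1: (0,0):+0/OOXX/.OX.*, (1,0):+0/.OXX/OOX., (1,3):+0/.OXX/.OXO
[OOXX/.OX.] X move#2: (1,0):+0/OOXX/XOX.*, (1,3):+0/OOXX/.OXX
[OOXX/XOX.] O move#3: (1,3):+0/OOXX/XOXO*
[OOXX/XOXO] end (terminal +0, X#4); searched .OXX/.OX. to 10

PV length from [.OXX/.OX.]: 3 plies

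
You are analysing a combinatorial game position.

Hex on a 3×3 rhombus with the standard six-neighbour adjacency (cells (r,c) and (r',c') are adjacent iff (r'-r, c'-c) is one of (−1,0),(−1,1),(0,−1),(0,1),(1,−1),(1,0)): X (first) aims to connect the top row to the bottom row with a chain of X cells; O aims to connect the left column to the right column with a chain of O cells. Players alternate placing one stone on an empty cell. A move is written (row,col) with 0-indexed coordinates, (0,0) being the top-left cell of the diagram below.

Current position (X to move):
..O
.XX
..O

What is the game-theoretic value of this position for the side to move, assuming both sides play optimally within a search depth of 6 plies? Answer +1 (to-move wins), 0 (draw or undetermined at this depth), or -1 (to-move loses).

value(..O/.XX/..O, X) = +1

[..O/.XX/..O] X move#1: (0,0):+1/X.O/.XX/..O*, (0,1):+1/.XO/.XX/..O, (1,0):+1/..O/XXX/..O, (2,0):-1/..O/.XX/X.O, (2,1):-1/..O/.XX/.XO
[X.O/.XX/..O] O move#2: (0,1):-1/XOO/.XX/..O*, (1,0):-1/X.O/OXX/..O, (2,0):-1/X.O/.XX/O.O, (2,1):-1/X.O/.XX/.OO
[XOO/.XX/..O] X move#3: (1,0):+1/XOO/XXX/..O*, (2,0):-1/XOO/.XX/X.O, (2,1):-1/XOO/.XX/.XO
[XOO/XXX/..O] O move#4: (2,0):-1/XOO/XXX/O.O*, (2,1):-1/XOO/XXX/.OO
[XOO/XXX/O.O] X move#5: (2,1):+1/XOO/XXX/OXO*
[XOO/XXX/OXO] end (terminal -1, O#6); searched ..O/.XX/..O to 6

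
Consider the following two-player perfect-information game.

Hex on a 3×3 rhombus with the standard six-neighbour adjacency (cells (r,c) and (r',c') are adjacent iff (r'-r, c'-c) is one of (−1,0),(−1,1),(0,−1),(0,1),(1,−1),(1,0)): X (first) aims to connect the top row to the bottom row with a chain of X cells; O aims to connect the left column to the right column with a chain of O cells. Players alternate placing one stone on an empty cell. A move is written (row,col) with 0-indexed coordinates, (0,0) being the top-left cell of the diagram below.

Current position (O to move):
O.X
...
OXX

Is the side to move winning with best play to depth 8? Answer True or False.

p1 O@[O.X/.../OXX]: (0,1)[OOX/.../OXX]-1* (1,0)[O.X/O../OXX]-1 (1,1)[O.X/.O./OXX]-1 (1,2)[O.X/..O/OXX]-1
p2 X@[OOX/.../OXX]: (1,0)[OOX/X../OXX]+1* (1,1)[OOX/.X./OXX]+1 (1,2)[OOX/..X/OXX]+1
p3 O@[OOX/X../OXX]: (1,1)[OOX/XO./OXX]-1* (1,2)[OOX/X.O/OXX]-1
p4 X@[OOX/XO./OXX]: (1,2)[OOX/XOX/OXX]+1*
p5 O@[OOX/XOX/OXX] terminal -1; root [O.X/.../OXX] d8

O winning at [O.X/.../OXX]: False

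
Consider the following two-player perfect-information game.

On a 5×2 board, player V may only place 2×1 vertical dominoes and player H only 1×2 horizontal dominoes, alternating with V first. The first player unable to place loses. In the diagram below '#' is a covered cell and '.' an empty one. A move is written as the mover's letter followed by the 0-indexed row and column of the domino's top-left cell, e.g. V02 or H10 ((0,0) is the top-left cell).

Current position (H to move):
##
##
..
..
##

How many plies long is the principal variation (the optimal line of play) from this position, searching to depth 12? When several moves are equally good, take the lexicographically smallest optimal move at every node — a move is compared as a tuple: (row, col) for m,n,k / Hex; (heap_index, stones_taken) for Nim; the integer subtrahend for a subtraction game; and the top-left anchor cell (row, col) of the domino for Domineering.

PV length from [##/##/../../##]: 1 ply

p1 H@[##/##/../../##]: H20[##/##/##/../##]+1* H30[##/##/../##/##]+1
p2 V@[##/##/##/../##] terminal -1; root [##/##/../../##] d12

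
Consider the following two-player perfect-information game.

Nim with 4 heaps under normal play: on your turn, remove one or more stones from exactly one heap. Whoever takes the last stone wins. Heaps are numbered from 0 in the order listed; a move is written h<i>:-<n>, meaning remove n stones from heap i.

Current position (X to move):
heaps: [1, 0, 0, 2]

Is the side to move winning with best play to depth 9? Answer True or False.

X winning at [(1,0,0,2)]: True

[(1,0,0,2)] X move#1: h0:-1:-1/(0,0,0,2), h3:-1:+1/(1,0,0,1)*, h3:-2:-1/(1,0,0,0)
[(1,0,0,1)] O move#2: h0:-1:-1/(0,0,0,1)*, h3:-1:-1/(1,0,0,0)
[(0,0,0,1)] X move#3: h3:-1:+1/(0,0,0,0)*
[(0,0,0,0)] end (terminal -1, O#4); searched (1,0,0,2) to 9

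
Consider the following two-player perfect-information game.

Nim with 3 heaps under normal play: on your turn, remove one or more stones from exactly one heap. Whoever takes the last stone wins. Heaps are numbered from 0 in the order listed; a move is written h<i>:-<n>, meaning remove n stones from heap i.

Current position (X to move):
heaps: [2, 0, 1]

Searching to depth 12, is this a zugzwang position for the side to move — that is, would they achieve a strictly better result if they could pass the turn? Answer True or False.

ply 1, X at (2,0,1) | h0:-1=+1→(1,0,1)*; h0:-2=-1→(0,0,1); h2:-1=-1→(2,0,0)
ply 2, O at (1,0,1) | h0:-1=-1→(0,0,1)*; h2:-1=-1→(1,0,0)
ply 3, X at (0,0,1) | h2:-1=+1→(0,0,0)*
ply 4: (0,0,0) is terminal -1 (O); from (2,0,1) depth 12
pass branch (O moves first from the same position):
  | ply 1, O at (2,0,1) | h0:-1=+1→(1,0,1)*; h0:-2=-1→(0,0,1); h2:-1=-1→(2,0,0)
  | ply 2, X at (1,0,1) | h0:-1=-1→(0,0,1)*; h2:-1=-1→(1,0,0)
  | ply 3, O at (0,0,1) | h2:-1=+1→(0,0,0)*
  | ply 4: (0,0,0) is terminal -1 (X); from (2,0,1) depth 12
X moving scores +1; X passing scores -1

zugzwang((2,0,1), X) = False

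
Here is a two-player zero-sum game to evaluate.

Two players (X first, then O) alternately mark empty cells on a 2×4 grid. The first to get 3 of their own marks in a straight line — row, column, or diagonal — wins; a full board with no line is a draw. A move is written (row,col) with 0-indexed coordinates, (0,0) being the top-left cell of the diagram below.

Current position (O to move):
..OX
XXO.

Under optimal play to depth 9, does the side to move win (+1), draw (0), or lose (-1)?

value(..OX/XXO., O) = 0

p1 O@[..OX/XXO.]: (0,0)[O.OX/XXO.]+0* (0,1)[.OOX/XXO.]+0 (1,3)[..OX/XXOO]+0
p2 X@[O.OX/XXO.]: (0,1)[OXOX/XXO.]+0* (1,3)[O.OX/XXOX]-1
p3 O@[OXOX/XXO.]: (1,3)[OXOX/XXOO]+0*
p4 X@[OXOX/XXOO] terminal +0; root [..OX/XXO.] d9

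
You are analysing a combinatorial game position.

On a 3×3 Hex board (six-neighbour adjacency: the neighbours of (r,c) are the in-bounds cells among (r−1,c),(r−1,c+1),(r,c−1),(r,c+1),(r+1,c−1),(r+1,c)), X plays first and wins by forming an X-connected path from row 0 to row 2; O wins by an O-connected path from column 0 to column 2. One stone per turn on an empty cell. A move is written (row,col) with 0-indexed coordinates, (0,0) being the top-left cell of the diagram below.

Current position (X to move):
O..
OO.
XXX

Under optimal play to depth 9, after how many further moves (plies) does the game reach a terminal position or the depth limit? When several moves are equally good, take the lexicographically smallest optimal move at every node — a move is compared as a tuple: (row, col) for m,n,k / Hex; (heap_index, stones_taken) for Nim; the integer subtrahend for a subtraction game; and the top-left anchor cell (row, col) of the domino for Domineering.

ply 1, X at O../OO./XXX | (0,1)=-1→OX./OO./XXX*; (0,2)=-1→O.X/OO./XXX; (1,2)=-1→O../OOX/XXX
ply 2, O at OX./OO./XXX | (0,2)=+1→OXO/OO./XXX*; (1,2)=+1→OX./OOO/XXX
ply 3: OXO/OO./XXX is terminal -1 (X); from O../OO./XXX depth 9

PV length from [O../OO./XXX]: 2 plies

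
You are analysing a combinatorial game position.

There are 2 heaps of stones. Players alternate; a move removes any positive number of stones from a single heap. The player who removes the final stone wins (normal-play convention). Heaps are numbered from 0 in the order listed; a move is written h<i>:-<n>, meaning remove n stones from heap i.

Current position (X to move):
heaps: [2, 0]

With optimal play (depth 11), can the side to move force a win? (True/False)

[(2,0)] X move#1: h0:-1:-1/(1,0), h0:-2:+1/(0,0)*
[(0,0)] end (terminal -1, O#2); searched (2,0) to 11

X winning at [(2,0)]: True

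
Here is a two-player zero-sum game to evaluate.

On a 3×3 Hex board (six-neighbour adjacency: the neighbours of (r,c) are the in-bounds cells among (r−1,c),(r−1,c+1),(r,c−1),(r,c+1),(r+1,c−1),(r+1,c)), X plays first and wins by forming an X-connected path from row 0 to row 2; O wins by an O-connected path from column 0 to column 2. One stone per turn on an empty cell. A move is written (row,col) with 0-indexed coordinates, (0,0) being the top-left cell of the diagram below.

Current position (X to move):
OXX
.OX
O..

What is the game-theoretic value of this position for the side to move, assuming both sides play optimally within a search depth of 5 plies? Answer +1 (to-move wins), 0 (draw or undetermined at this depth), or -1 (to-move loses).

[OXX/.OX/O..] X move#1: (1,0):+1/OXX/XOX/O..*, (2,1):+1/OXX/.OX/OX., (2,2):+1/OXX/.OX/O.X
[OXX/XOX/O..] O move#2: (2,1):-1/OXX/XOX/OO.*, (2,2):-1/OXX/XOX/O.O
[OXX/XOX/OO.] X move#3: (2,2):+1/OXX/XOX/OOX*
[OXX/XOX/OOX] end (terminal -1, O#4); searched OXX/.OX/O.. to 5

value(OXX/.OX/O.., X) = +1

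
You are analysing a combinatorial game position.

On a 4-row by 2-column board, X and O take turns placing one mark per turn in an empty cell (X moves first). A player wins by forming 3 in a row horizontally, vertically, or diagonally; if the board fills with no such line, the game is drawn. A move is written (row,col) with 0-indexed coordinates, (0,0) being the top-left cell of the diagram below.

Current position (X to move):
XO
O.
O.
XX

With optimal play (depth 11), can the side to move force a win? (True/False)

X winning at [XO/O./O./XX]: False

[XO/O./O./XX] X move#1: (1,1):+0/XO/OX/O./XX*, (2,1):+0/XO/O./OX/XX
[XO/OX/O./XX] O move#2: (2,1):+0/XO/OX/OO/XX*
[XO/OX/OO/XX] end (terminal +0, X#3); searched XO/O./O./XX to 11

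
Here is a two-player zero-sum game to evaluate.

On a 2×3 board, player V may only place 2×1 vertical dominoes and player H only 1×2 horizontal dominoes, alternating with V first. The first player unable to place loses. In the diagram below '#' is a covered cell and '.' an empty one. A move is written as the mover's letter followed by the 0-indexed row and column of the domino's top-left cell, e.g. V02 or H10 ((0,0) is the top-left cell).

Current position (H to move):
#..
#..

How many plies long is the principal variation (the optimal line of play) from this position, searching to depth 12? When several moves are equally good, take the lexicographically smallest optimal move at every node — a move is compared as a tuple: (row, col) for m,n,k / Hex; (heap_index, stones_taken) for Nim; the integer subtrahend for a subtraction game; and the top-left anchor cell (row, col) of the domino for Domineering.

ply 1, H at #../#.. | H01=+1→###/#..*; H11=+1→#../###
ply 2: ###/#.. is terminal -1 (V); from #../#.. depth 12

PV length from [#../#..]: 1 ply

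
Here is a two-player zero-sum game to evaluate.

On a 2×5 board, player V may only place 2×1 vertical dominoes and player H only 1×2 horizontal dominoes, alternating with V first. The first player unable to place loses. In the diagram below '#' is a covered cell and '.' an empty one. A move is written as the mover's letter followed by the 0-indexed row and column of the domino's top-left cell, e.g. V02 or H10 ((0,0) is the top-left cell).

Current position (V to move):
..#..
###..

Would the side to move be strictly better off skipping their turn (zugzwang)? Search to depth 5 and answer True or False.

ply 1, V at ..#../###.. | V03=+1→..##./####.*; V04=+1→..#.#/###.#
ply 2, H at ..##./####. | H00=-1→####./####.*
ply 3, V at ####./####. | V04=+1→#####/#####*
ply 4: #####/##### is terminal -1 (H); from ..#../###.. depth 5
suppose V passes — search the same position with H to move:
pass> ply 1, H at ..#../###.. | H00=-1→###../###..; H03=+1→..###/###..*; H13=+1→..#../#####
pass> ply 2: ..###/###.. is terminal -1 (V); from ..#../###.. depth 5
for V: play +1, pass -1

zugzwang(..#../###.., V) = False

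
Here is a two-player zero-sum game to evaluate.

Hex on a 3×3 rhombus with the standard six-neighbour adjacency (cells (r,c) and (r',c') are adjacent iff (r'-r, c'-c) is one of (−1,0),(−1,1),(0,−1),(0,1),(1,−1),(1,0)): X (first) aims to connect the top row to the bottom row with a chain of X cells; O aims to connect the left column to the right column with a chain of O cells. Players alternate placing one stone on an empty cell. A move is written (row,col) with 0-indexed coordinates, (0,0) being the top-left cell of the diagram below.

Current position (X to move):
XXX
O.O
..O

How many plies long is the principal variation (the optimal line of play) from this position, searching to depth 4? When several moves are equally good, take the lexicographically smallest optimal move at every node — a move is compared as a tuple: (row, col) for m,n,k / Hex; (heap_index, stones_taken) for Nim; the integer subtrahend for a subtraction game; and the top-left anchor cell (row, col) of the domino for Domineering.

ply 1, X at XXX/O.O/..O | (1,1)=+1→XXX/OXO/..O*; (2,0)=-1→XXX/O.O/X.O; (2,1)=-1→XXX/O.O/.XO
ply 2, O at XXX/OXO/..O | (2,0)=-1→XXX/OXO/O.O*; (2,1)=-1→XXX/OXO/.OO
ply 3, X at XXX/OXO/O.O | (2,1)=+1→XXX/OXO/OXO*
ply 4: XXX/OXO/OXO is terminal -1 (O); from XXX/O.O/..O depth 4

PV length from [XXX/O.O/..O]: 3 plies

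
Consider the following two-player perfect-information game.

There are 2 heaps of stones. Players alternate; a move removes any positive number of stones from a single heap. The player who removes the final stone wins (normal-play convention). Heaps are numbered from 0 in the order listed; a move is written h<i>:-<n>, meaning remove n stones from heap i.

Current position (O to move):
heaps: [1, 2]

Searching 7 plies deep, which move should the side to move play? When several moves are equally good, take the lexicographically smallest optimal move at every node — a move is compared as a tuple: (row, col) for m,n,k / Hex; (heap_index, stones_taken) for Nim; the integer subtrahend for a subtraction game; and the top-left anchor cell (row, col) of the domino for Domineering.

ply 1, O at (1,2) | h0:-1=-1→(0,2); h1:-1=+1→(1,1)*; h1:-2=-1→(1,0)
ply 2, X at (1,1) | h0:-1=-1→(0,1)*; h1:-1=-1→(1,0)
ply 3, O at (0,1) | h1:-1=+1→(0,0)*
ply 4: (0,0) is terminal -1 (X); from (1,2) depth 7

O's best at [(1,2)]: h1:-1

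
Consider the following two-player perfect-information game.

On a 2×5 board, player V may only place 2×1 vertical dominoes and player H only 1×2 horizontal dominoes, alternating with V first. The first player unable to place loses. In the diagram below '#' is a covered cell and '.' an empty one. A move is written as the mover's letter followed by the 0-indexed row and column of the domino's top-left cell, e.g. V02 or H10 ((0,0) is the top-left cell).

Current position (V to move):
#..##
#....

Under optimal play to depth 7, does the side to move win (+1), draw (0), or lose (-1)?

ply 1, V at #..##/#.... | V01=-1→##.##/##...; V02=+1→#.###/#.#..*
ply 2, H at #.###/#.#.. | H13=-1→#.###/#.###*
ply 3, V at #.###/#.### | V01=+1→#####/#####*
ply 4: #####/##### is terminal -1 (H); from #..##/#.... depth 7

value(#..##/#...., V) = +1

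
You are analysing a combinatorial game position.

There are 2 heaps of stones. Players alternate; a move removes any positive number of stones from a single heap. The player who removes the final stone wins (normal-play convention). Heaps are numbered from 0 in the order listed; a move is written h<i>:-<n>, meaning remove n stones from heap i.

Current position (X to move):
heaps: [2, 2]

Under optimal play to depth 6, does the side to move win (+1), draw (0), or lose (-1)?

value((2,2), X) = -1

ply 1, X at (2,2) | h0:-1=-1→(1,2)*; h0:-2=-1→(0,2); h1:-1=-1→(2,1); h1:-2=-1→(2,0)
ply 2, O at (1,2) | h0:-1=-1→(0,2); h1:-1=+1→(1,1)*; h1:-2=-1→(1,0)
ply 3, X at (1,1) | h0:-1=-1→(0,1)*; h1:-1=-1→(1,0)
ply 4, O at (0,1) | h1:-1=+1→(0,0)*
ply 5: (0,0) is terminal -1 (X); from (2,2) depth 6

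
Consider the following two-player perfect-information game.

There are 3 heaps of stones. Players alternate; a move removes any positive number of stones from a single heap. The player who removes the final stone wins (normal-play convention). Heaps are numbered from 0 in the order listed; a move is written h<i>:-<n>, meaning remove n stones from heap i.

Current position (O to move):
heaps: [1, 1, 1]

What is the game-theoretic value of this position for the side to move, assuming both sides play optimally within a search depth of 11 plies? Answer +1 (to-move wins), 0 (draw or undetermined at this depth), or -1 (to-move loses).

p1 O@[(1,1,1)]: h0:-1[(0,1,1)]+1* h1:-1[(1,0,1)]+1 h2:-1[(1,1,0)]+1
p2 X@[(0,1,1)]: h1:-1[(0,0,1)]-1* h2:-1[(0,1,0)]-1
p3 O@[(0,0,1)]: h2:-1[(0,0,0)]+1*
p4 X@[(0,0,0)] terminal -1; root [(1,1,1)] d11

value((1,1,1), O) = +1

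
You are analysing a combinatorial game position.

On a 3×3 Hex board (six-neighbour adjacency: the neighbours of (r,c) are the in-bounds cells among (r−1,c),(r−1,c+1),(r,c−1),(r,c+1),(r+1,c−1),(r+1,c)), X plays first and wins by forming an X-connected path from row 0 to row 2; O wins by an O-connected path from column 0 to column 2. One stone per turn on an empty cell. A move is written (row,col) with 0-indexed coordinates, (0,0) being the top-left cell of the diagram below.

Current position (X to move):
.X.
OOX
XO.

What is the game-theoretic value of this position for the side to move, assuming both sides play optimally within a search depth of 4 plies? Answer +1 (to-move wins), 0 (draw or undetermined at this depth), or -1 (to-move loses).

ply 1, X at .X./OOX/XO. | (0,0)=-1→XX./OOX/XO.*; (0,2)=-1→.XX/OOX/XO.; (2,2)=-1→.X./OOX/XOX
ply 2, O at XX./OOX/XO. | (0,2)=+1→XXO/OOX/XO.*; (2,2)=+1→XX./OOX/XOO
ply 3: XXO/OOX/XO. is terminal -1 (X); from .X./OOX/XO. depth 4

value(.X./OOX/XO., X) = -1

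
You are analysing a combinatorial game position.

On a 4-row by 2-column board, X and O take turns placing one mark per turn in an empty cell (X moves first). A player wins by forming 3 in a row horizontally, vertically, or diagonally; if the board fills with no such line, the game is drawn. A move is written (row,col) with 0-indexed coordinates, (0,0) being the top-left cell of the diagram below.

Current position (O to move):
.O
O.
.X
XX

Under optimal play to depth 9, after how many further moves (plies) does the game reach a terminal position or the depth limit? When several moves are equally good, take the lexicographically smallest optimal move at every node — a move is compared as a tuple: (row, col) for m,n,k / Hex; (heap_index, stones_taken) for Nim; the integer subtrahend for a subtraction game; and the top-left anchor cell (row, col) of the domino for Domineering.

[.O/O./.X/XX] O move#1: (0,0):-1/OO/O./.X/XX, (1,1):+0/.O/OO/.X/XX*, (2,0):-1/.O/O./OX/XX
[.O/OO/.X/XX] X move#2: (0,0):+0/XO/OO/.X/XX*, (2,0):+0/.O/OO/XX/XX
[XO/OO/.X/XX] O move#3: (2,0):+0/XO/OO/OX/XX*
[XO/OO/OX/XX] end (terminal +0, X#4); searched .O/O./.X/XX to 9

PV length from [.O/O./.X/XX]: 3 plies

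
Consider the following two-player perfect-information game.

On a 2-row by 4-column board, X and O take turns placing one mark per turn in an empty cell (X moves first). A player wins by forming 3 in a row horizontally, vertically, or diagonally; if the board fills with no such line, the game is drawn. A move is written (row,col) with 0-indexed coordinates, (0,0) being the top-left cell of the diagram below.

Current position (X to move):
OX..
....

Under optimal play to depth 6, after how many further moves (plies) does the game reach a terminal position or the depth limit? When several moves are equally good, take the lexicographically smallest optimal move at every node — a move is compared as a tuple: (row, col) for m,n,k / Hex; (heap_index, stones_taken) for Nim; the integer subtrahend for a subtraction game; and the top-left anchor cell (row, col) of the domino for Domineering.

[OX../....] X move#1: (0,2):+0/OXX./....*, (0,3):+0/OX.X/...., (1,0):+0/OX../X..., (1,1):+0/OX../.X.., (1,2):+0/OX../..X., (1,3):+0/OX../...X
[OXX./....] O move#2: (0,3):+0/OXXO/....*, (1,0):-1/OXX./O..., (1,1):-1/OXX./.O.., (1,2):-1/OXX./..O., (1,3):-1/OXX./...O
[OXXO/....] X move#3: (1,0):+0/OXXO/X...*, (1,1):+0/OXXO/.X.., (1,2):+0/OXXO/..X., (1,3):+0/OXXO/...X
[OXXO/X...] O move#4: (1,1):+0/OXXO/XO..*, (1,2):+0/OXXO/X.O., (1,3):+0/OXXO/X..O
[OXXO/XO..] X move#5: (1,2):+0/OXXO/XOX.*, (1,3):+0/OXXO/XO.X
[OXXO/XOX.] O move#6: (1,3):+0/OXXO/XOXO*
[OXXO/XOXO] end (terminal +0, X#7); searched OX../.... to 6

PV length from [OX../....]: 6 plies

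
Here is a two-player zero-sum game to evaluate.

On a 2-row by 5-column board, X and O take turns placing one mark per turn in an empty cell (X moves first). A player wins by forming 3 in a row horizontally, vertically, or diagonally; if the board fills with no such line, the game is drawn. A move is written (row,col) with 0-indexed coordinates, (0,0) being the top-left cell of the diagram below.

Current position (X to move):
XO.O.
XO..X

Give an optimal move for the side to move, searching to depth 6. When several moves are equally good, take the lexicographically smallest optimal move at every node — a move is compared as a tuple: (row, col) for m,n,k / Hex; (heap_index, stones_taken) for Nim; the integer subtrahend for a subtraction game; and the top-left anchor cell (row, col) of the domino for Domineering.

X's best at [XO.O./XO..X]: (0,2)

p1 X@[XO.O./XO..X]: (0,2)[XOXO./XO..X]+0* (0,4)[XO.OX/XO..X]-1 (1,2)[XO.O./XOX.X]-1 (1,3)[XO.O./XO.XX]-1
p2 O@[XOXO./XO..X]: (0,4)[XOXOO/XO..X]+0* (1,2)[XOXO./XOO.X]+0 (1,3)[XOXO./XO.OX]+0
p3 X@[XOXOO/XO..X]: (1,2)[XOXOO/XOX.X]+0* (1,3)[XOXOO/XO.XX]+0
p4 O@[XOXOO/XOX.X]: (1,3)[XOXOO/XOXOX]+0*
p5 X@[XOXOO/XOXOX] terminal +0; root [XO.O./XO..X] d6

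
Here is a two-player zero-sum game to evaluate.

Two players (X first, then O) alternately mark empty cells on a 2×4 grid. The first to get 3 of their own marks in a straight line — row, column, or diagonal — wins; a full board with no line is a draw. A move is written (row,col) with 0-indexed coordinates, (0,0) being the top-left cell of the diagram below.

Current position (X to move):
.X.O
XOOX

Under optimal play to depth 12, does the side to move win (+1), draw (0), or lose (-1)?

value(.X.O/XOOX, X) = 0

p1 X@[.X.O/XOOX]: (0,0)[XX.O/XOOX]+0* (0,2)[.XXO/XOOX]+0
p2 O@[XX.O/XOOX]: (0,2)[XXOO/XOOX]+0*
p3 X@[XXOO/XOOX] terminal +0; root [.X.O/XOOX] d12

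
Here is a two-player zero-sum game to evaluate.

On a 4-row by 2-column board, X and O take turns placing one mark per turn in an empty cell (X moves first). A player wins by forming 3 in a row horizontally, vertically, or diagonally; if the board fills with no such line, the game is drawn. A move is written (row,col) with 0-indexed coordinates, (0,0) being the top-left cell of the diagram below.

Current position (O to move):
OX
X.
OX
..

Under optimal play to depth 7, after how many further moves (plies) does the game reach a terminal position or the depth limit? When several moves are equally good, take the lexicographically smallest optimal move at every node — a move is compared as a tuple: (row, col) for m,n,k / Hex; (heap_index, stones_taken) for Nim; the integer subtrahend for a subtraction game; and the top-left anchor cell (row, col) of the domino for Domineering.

ply 1, O at OX/X./OX/.. | (1,1)=+0→OX/XO/OX/..*; (3,0)=-1→OX/X./OX/O.; (3,1)=-1→OX/X./OX/.O
ply 2, X at OX/XO/OX/.. | (3,0)=+0→OX/XO/OX/X.*; (3,1)=+0→OX/XO/OX/.X
ply 3, O at OX/XO/OX/X. | (3,1)=+0→OX/XO/OX/XO*
ply 4: OX/XO/OX/XO is terminal +0 (X); from OX/X./OX/.. depth 7

PV length from [OX/X./OX/..]: 3 plies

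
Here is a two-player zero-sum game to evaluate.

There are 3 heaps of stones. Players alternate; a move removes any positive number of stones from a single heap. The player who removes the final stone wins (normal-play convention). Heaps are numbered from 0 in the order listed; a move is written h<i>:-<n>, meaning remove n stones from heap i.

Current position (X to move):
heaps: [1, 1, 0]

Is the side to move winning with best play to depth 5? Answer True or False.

ply 1, X at (1,1,0) | h0:-1=-1→(0,1,0)*; h1:-1=-1→(1,0,0)
ply 2, O at (0,1,0) | h1:-1=+1→(0,0,0)*
ply 3: (0,0,0) is terminal -1 (X); from (1,1,0) depth 5

X winning at [(1,1,0)]: False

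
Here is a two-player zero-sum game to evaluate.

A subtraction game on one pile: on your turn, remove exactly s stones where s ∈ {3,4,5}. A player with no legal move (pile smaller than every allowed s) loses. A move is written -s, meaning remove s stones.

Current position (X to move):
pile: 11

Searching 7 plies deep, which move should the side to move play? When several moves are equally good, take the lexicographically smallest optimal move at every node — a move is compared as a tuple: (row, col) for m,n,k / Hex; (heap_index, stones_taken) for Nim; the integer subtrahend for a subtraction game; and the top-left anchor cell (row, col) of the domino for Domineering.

ply 1, X at 11 | -3=+1→8*; -4=-1→7; -5=-1→6
ply 2, O at 8 | -3=-1→5*; -4=-1→4; -5=-1→3
ply 3, X at 5 | -3=+1→2*; -4=+1→1; -5=+1→0
ply 4: 2 is terminal -1 (O); from 11 depth 7

X's best at [11]: -3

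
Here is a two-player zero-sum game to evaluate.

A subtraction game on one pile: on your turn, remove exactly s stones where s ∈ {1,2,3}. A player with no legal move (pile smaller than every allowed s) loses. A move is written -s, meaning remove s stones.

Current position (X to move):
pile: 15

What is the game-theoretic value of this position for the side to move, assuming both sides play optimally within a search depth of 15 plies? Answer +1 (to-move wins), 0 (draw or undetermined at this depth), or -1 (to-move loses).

value(15, X) = +1

p1 X@[15]: -1[14]-1 -2[13]-1 -3[12]+1*
p2 O@[12]: -1[11]-1* -2[10]-1 -3[9]-1
p3 X@[11]: -1[10]-1 -2[9]-1 -3[8]+1*
p4 O@[8]: -1[7]-1* -2[6]-1 -3[5]-1
p5 X@[7]: -1[6]-1 -2[5]-1 -3[4]+1*
p6 O@[4]: -1[3]-1* -2[2]-1 -3[1]-1
p7 X@[3]: -1[2]-1 -2[1]-1 -3[0]+1*
p8 O@[0] terminal -1; root [15] d15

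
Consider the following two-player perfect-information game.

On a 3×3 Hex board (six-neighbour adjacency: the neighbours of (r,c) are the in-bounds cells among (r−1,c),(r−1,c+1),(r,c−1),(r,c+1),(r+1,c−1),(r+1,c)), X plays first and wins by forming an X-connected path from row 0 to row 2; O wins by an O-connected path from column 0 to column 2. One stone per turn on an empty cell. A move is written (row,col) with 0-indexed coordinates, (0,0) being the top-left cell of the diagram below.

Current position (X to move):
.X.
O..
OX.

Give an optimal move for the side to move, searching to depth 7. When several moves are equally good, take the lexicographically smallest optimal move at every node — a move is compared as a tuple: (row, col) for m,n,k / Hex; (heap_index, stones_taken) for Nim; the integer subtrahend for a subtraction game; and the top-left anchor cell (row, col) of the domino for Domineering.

[.X./O../OX.] X move#1: (0,0):-1/XX./O../OX., (0,2):+1/.XX/O../OX.*, (1,1):+1/.X./OX./OX., (1,2):+1/.X./O.X/OX., (2,2):-1/.X./O../OXX
[.XX/O../OX.] O move#2: (0,0):-1/OXX/O../OX.*, (1,1):-1/.XX/OO./OX., (1,2):-1/.XX/O.O/OX., (2,2):-1/.XX/O../OXO
[OXX/O../OX.] X move#3: (1,1):+1/OXX/OX./OX.*, (1,2):+1/OXX/O.X/OX., (2,2):+1/OXX/O../OXX
[OXX/OX./OX.] end (terminal -1, O#4); searched .X./O../OX. to 7

X's best at [.X./O../OX.]: (0,2)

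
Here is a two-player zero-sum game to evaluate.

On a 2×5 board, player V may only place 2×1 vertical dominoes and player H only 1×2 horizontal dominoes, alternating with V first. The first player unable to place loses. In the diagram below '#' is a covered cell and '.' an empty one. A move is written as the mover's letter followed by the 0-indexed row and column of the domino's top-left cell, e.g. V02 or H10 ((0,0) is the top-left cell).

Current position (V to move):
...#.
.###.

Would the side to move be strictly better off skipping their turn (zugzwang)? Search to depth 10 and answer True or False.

zugzwang(...#./.###., V) = False

p1 V@[...#./.###.]: V00[#..#./####.]+1* V04[...##/.####]-1
p2 H@[#..#./####.]: H01[####./####.]-1*
p3 V@[####./####.]: V04[#####/#####]+1*
p4 H@[#####/#####] terminal -1; root [...#./.###.] d10
suppose V passes — search the same position with H to move:
pass> p1 H@[...#./.###.]: H00[##.#./.###.]-1* H01[.###./.###.]-1
pass> p2 V@[##.#./.###.]: V04[##.##/.####]+1*
pass> p3 H@[##.##/.####] terminal -1; root [...#./.###.] d10
for V: play +1, pass +1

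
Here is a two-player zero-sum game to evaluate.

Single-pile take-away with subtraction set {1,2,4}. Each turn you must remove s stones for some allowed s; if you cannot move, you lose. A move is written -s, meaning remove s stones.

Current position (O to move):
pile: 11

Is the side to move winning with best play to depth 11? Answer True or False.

O winning at [11]: True

ply 1, O at 11 | -1=-1→10; -2=+1→9*; -4=-1→7
ply 2, X at 9 | -1=-1→8*; -2=-1→7; -4=-1→5
ply 3, O at 8 | -1=-1→7; -2=+1→6*; -4=-1→4
ply 4, X at 6 | -1=-1→5*; -2=-1→4; -4=-1→2
ply 5, O at 5 | -1=-1→4; -2=+1→3*; -4=-1→1
ply 6, X at 3 | -1=-1→2*; -2=-1→1
ply 7, O at 2 | -1=-1→1; -2=+1→0*
ply 8: 0 is terminal -1 (X); from 11 depth 11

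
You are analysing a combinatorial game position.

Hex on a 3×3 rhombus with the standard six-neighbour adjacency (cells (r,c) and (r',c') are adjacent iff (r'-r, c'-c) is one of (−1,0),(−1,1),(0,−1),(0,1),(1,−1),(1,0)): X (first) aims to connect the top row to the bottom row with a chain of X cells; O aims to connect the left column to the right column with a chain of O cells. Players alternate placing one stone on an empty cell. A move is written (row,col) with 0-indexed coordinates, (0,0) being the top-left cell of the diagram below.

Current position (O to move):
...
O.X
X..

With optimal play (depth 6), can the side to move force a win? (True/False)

O winning at [.../O.X/X..]: True

ply 1, O at .../O.X/X.. | (0,0)=-1→O../O.X/X..; (0,1)=-1→.O./O.X/X..; (0,2)=+1→..O/O.X/X..*; (1,1)=-1→.../OOX/X..; (2,1)=-1→.../O.X/XO.; (2,2)=-1→.../O.X/X.O
ply 2, X at ..O/O.X/X.. | (0,0)=-1→X.O/O.X/X..*; (0,1)=-1→.XO/O.X/X..; (1,1)=-1→..O/OXX/X..; (2,1)=-1→..O/O.X/XX.; (2,2)=-1→..O/O.X/X.X
ply 3, O at X.O/O.X/X.. | (0,1)=+1→XOO/O.X/X..*; (1,1)=+1→X.O/OOX/X..; (2,1)=+1→X.O/O.X/XO.; (2,2)=+1→X.O/O.X/X.O
ply 4: XOO/O.X/X.. is terminal -1 (X); from .../O.X/X.. depth 6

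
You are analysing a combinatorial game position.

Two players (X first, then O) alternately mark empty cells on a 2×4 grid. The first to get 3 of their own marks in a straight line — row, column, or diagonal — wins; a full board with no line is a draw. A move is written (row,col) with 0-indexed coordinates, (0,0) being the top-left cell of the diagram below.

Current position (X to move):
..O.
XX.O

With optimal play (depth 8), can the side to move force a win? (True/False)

ply 1, X at ..O./XX.O | (0,0)=+0→X.O./XX.O; (0,1)=+0→.XO./XX.O; (0,3)=+0→..OX/XX.O; (1,2)=+1→..O./XXXO*
ply 2: ..O./XXXO is terminal -1 (O); from ..O./XX.O depth 8

X winning at [..O./XX.O]: True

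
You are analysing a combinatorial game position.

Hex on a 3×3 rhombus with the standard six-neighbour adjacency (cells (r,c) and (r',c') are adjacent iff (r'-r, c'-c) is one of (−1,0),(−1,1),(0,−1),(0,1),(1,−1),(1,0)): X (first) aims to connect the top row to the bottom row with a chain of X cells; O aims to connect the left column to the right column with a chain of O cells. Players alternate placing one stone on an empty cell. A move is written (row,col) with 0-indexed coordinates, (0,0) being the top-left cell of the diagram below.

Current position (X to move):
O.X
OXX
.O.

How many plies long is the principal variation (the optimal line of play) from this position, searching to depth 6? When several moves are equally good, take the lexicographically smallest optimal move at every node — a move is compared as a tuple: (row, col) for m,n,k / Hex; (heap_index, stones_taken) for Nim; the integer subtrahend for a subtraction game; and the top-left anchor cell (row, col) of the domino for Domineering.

ply 1, X at O.X/OXX/.O. | (0,1)=+1→OXX/OXX/.O.*; (2,0)=+1→O.X/OXX/XO.; (2,2)=+1→O.X/OXX/.OX
ply 2, O at OXX/OXX/.O. | (2,0)=-1→OXX/OXX/OO.*; (2,2)=-1→OXX/OXX/.OO
ply 3, X at OXX/OXX/OO. | (2,2)=+1→OXX/OXX/OOX*
ply 4: OXX/OXX/OOX is terminal -1 (O); from O.X/OXX/.O. depth 6

PV length from [O.X/OXX/.O.]: 3 plies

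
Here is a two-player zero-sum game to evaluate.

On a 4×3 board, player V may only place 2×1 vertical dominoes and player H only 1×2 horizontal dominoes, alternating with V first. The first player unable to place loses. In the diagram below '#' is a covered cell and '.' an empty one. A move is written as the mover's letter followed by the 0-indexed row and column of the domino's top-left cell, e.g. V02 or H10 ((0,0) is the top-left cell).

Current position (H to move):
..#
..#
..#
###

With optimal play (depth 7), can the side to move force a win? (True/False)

ply 1, H at ..#/..#/..#/### | H00=-1→###/..#/..#/###; H10=+1→..#/###/..#/###*; H20=-1→..#/..#/###/###
ply 2: ..#/###/..#/### is terminal -1 (V); from ..#/..#/..#/### depth 7

H winning at [..#/..#/..#/###]: True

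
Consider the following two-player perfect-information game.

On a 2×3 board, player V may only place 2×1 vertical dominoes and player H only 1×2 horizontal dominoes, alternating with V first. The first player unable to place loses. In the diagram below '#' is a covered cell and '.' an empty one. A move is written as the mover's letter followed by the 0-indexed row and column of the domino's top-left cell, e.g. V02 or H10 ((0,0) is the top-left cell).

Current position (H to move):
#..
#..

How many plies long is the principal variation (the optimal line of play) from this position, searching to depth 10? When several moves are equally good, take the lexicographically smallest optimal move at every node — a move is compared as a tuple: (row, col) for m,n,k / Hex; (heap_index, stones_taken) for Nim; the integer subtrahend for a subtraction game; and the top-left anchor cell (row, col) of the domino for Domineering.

p1 H@[#../#..]: H01[###/#..]+1* H11[#../###]+1
p2 V@[###/#..] terminal -1; root [#../#..] d10

PV length from [#../#..]: 1 ply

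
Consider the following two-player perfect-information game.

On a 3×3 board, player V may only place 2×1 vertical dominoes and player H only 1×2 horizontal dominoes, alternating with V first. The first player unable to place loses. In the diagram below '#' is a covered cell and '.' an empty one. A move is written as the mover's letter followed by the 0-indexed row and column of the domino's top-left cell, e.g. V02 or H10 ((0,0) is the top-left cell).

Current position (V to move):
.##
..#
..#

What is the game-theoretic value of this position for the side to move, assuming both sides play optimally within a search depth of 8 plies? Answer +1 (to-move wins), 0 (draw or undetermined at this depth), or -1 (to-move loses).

ply 1, V at .##/..#/..# | V00=-1→###/#.#/..#; V10=+1→.##/#.#/#.#*; V11=+1→.##/.##/.##
ply 2: .##/#.#/#.# is terminal -1 (H); from .##/..#/..# depth 8

value(.##/..#/..#, V) = +1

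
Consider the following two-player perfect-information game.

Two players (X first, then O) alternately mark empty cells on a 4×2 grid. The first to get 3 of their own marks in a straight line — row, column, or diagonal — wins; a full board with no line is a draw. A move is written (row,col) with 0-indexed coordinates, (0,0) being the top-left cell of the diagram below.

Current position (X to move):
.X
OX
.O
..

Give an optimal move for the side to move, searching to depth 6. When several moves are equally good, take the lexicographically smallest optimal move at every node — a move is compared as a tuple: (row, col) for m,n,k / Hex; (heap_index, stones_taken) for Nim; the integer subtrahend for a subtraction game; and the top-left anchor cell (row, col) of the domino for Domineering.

p1 X@[.X/OX/.O/..]: (0,0)[XX/OX/.O/..]+0* (2,0)[.X/OX/XO/..]+0 (3,0)[.X/OX/.O/X.]+0 (3,1)[.X/OX/.O/.X]-1
p2 O@[XX/OX/.O/..]: (2,0)[XX/OX/OO/..]+0* (3,0)[XX/OX/.O/O.]+0 (3,1)[XX/OX/.O/.O]+0
p3 X@[XX/OX/OO/..]: (3,0)[XX/OX/OO/X.]+0* (3,1)[XX/OX/OO/.X]-1
p4 O@[XX/OX/OO/X.]: (3,1)[XX/OX/OO/XO]+0*
p5 X@[XX/OX/OO/XO] terminal +0; root [.X/OX/.O/..] d6

X's best at [.X/OX/.O/..]: (0,0)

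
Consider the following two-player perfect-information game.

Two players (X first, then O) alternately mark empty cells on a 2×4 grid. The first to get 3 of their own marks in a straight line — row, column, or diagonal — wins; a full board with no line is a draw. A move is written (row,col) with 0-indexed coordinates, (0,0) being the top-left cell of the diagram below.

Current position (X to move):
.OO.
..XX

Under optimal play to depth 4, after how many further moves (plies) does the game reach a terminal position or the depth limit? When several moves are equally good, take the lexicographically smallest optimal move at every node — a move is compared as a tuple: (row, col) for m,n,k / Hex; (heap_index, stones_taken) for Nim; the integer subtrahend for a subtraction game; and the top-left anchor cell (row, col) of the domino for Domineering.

PV length from [.OO./..XX]: 1 ply

ply 1, X at .OO./..XX | (0,0)=-1→XOO./..XX; (0,3)=-1→.OOX/..XX; (1,0)=-1→.OO./X.XX; (1,1)=+1→.OO./.XXX*
ply 2: .OO./.XXX is terminal -1 (O); from .OO./..XX depth 4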